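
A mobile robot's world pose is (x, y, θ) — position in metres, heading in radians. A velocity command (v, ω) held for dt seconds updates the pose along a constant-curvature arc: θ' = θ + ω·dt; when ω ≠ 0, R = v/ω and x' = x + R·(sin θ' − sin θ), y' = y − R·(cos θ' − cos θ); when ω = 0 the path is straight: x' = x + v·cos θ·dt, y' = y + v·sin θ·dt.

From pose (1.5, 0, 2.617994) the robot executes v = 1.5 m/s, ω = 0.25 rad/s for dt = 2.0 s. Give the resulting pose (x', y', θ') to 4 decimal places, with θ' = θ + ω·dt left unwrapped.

(-1.3584, 0.8022, 3.1180)

θ' = 2.6180 + 0.25·2.0 = 3.1180
R = v/ω = 1.5/0.25 = 6.0000
x' = 1.5 + 6.0000·(sin 3.1180 − sin 2.6180) = -1.3584
y' = 0 − 6.0000·(cos 3.1180 − cos 2.6180) = 0.8022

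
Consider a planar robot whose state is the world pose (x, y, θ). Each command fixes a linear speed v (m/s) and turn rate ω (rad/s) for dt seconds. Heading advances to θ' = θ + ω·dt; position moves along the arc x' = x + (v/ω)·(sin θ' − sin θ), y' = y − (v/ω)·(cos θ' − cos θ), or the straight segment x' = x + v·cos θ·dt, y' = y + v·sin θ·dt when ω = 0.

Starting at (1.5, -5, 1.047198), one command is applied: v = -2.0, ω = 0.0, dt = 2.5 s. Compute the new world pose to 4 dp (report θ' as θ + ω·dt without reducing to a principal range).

θ' = 1.0472 + 0.0·2.5 = 1.0472
ω = 0 → straight: x' = 1.5 + -2.0·cos(1.0472)·2.5 = -1.0000
y' = -5 + -2.0·sin(1.0472)·2.5 = -9.3301

(-1.0000, -9.3301, 1.0472)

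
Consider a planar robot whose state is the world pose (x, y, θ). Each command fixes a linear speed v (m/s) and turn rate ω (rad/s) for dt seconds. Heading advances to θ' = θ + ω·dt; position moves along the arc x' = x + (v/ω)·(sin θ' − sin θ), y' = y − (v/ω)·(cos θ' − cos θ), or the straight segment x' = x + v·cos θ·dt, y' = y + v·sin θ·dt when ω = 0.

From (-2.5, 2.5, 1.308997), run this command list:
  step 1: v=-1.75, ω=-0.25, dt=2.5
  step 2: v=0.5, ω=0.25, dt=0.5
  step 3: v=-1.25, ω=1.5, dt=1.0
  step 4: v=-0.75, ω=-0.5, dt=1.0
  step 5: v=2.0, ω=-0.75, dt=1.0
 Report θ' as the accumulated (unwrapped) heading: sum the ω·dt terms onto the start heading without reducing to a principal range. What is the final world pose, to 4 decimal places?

(-4.0537, -0.8003, 1.0590)

step 1: θ'=0.6840 (R=7.0000) → pose (-4.8382, -1.1136, 0.6840)
step 2: θ'=0.8090 (R=2.0000) → pose (-4.6548, -0.9440, 0.8090)
step 3: θ'=2.3090 (R=-0.8333) → pose (-4.6682, -2.0800, 2.3090)
step 4: θ'=1.8090 (R=1.5000) → pose (-4.3201, -2.7355, 1.8090)
step 5: θ'=1.0590 (R=-2.6667) → pose (-4.0537, -0.8003, 1.0590)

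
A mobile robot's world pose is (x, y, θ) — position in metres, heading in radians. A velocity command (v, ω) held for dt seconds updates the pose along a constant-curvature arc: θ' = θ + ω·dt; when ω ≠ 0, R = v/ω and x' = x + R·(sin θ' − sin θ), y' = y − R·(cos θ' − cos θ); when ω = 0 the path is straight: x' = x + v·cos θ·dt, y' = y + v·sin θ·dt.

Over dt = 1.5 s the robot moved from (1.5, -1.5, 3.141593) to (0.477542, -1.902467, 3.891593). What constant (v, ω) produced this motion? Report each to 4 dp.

v = 0.7500, ω = 0.5000

Δθ = 3.891593 − 3.141593 = 0.750000
ω = Δθ/dt = 0.750000/1.5 = 0.5000
R = Δx/(sin θ' − sin θ) = 1.5000
v = R·ω = 1.5000·0.5000 = 0.7500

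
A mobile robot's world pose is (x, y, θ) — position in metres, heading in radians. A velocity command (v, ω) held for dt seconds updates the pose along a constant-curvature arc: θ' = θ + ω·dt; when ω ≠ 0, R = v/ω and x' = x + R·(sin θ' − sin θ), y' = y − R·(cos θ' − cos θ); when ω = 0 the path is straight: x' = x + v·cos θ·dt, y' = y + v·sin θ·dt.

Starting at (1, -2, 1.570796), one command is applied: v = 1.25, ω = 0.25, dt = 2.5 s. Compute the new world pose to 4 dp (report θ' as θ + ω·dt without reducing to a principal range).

(0.0548, 0.9255, 2.1958)

θ' = 1.5708 + 0.25·2.5 = 2.1958
R = v/ω = 1.25/0.25 = 5.0000
x' = 1 + 5.0000·(sin 2.1958 − sin 1.5708) = 0.0548
y' = -2 − 5.0000·(cos 2.1958 − cos 1.5708) = 0.9255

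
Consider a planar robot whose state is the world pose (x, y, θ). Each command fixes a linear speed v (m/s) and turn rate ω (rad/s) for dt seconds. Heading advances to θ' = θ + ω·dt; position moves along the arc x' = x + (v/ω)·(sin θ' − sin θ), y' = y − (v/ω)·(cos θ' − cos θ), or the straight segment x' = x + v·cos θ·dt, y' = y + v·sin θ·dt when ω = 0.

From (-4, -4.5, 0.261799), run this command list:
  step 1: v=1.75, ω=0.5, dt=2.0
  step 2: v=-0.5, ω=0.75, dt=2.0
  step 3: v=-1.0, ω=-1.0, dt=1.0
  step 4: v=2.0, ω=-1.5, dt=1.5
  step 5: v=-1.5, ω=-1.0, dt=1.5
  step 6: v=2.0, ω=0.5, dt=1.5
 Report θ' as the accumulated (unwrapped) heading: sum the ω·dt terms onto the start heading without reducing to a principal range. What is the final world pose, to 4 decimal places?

(0.5700, -3.3084, -1.2382)

step 1: θ'=1.2618 (R=3.5000) → pose (-1.5716, -2.1836, 1.2618)
step 2: θ'=2.7618 (R=-0.6667) → pose (-1.1837, -3.0055, 2.7618)
step 3: θ'=1.7618 (R=1.0000) → pose (-0.5726, -3.7444, 1.7618)
step 4: θ'=-0.4882 (R=-1.3333) → pose (1.3619, -2.3137, -0.4882)
step 5: θ'=-1.9882 (R=1.5000) → pose (0.6942, -0.3809, -1.9882)
step 6: θ'=-1.2382 (R=4.0000) → pose (0.5700, -3.3084, -1.2382)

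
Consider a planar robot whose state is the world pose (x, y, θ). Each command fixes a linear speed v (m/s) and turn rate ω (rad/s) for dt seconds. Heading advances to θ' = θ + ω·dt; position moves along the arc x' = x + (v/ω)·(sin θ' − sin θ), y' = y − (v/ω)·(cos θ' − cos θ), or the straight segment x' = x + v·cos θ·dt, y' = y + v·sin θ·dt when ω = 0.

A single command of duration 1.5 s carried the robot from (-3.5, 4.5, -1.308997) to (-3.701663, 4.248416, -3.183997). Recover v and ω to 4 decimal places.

Δθ = -3.183997 − -1.308997 = -1.875000
ω = Δθ/dt = -1.875000/1.5 = -1.2500
R = −Δy/(cos θ' − cos θ) = -0.2000
v = R·ω = -0.2000·-1.2500 = 0.2500

v = 0.2500, ω = -1.2500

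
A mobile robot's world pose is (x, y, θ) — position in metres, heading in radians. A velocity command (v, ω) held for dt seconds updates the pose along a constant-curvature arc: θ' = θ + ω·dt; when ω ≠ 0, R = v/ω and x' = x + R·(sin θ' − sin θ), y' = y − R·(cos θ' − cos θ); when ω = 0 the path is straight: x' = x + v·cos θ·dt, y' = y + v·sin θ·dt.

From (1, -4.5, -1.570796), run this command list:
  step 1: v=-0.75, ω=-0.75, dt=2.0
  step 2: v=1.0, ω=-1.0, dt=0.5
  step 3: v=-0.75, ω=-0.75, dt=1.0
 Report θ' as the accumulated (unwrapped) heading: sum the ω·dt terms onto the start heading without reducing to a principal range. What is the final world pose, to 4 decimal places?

(1.9505, -3.9419, -4.3208)

step 1: θ'=-3.0708 (R=1.0000) → pose (1.9293, -3.5025, -3.0708)
step 2: θ'=-3.5708 (R=-1.0000) → pose (1.4424, -3.4143, -3.5708)
step 3: θ'=-4.3208 (R=1.0000) → pose (1.9505, -3.9419, -4.3208)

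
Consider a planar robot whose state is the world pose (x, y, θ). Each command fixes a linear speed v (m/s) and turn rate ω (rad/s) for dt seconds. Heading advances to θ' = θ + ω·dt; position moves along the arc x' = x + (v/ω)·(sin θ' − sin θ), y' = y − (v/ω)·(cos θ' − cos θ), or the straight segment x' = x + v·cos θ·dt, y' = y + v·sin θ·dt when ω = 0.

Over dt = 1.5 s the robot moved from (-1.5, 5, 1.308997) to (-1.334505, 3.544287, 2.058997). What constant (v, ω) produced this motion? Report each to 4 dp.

Δθ = 2.058997 − 1.308997 = 0.750000
ω = Δθ/dt = 0.750000/1.5 = 0.5000
R = −Δy/(cos θ' − cos θ) = -2.0000
v = R·ω = -2.0000·0.5000 = -1.0000

v = -1.0000, ω = 0.5000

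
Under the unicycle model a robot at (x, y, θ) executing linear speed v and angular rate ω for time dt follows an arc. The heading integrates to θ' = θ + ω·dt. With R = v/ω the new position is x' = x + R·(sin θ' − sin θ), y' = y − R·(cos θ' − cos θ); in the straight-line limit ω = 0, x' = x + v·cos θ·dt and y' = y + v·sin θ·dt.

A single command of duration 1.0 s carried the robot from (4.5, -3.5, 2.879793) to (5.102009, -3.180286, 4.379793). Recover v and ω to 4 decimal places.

v = -0.7500, ω = 1.5000

Δθ = 4.379793 − 2.879793 = 1.500000
ω = Δθ/dt = 1.500000/1.0 = 1.5000
R = Δx/(sin θ' − sin θ) = -0.5000
v = R·ω = -0.5000·1.5000 = -0.7500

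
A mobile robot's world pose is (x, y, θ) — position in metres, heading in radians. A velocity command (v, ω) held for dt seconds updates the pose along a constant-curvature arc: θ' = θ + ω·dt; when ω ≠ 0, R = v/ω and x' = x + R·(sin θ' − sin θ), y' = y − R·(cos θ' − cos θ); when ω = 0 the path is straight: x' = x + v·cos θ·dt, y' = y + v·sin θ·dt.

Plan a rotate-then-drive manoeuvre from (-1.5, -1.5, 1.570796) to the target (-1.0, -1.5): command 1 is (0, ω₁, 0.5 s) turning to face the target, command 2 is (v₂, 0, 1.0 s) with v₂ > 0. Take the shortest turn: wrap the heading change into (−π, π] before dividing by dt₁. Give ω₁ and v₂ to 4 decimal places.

ω₁ = -3.1416, v₂ = 0.5000

heading to target = atan2(-1.5−-1.5, -1−-1.5) = 0.0000
Δθ = wrap(0.0000 − 1.5708) = -1.5708; ω₁ = Δθ/dt₁ = -3.1416
distance = √((-1−-1.5)² + (-1.5−-1.5)²) = 0.5000; v₂ = distance/dt₂ = 0.5000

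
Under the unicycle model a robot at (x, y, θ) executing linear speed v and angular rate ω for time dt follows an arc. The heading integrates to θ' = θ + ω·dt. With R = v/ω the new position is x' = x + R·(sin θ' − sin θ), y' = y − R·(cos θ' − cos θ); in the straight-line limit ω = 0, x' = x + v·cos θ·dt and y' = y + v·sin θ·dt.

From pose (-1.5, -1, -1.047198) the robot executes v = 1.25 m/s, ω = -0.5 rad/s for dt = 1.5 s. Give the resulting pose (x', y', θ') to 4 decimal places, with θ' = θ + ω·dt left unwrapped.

θ' = -1.0472 + -0.5·1.5 = -1.7972
R = v/ω = 1.25/-0.5 = -2.5000
x' = -1.5 + -2.5000·(sin -1.7972 − sin -1.0472) = -1.2289
y' = -1 − -2.5000·(cos -1.7972 − cos -1.0472) = -2.8112

(-1.2289, -2.8112, -1.7972)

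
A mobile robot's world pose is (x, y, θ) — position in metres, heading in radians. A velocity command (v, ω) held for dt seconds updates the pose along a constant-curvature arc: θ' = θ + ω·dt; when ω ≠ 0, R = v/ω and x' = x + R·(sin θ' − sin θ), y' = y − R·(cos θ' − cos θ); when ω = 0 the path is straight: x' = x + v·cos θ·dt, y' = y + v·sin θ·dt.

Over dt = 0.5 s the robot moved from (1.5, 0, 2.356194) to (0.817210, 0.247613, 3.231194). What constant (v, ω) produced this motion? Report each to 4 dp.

Δθ = 3.231194 − 2.356194 = 0.875000
ω = Δθ/dt = 0.875000/0.5 = 1.7500
R = Δx/(sin θ' − sin θ) = 0.8571
v = R·ω = 0.8571·1.7500 = 1.5000

v = 1.5000, ω = 1.7500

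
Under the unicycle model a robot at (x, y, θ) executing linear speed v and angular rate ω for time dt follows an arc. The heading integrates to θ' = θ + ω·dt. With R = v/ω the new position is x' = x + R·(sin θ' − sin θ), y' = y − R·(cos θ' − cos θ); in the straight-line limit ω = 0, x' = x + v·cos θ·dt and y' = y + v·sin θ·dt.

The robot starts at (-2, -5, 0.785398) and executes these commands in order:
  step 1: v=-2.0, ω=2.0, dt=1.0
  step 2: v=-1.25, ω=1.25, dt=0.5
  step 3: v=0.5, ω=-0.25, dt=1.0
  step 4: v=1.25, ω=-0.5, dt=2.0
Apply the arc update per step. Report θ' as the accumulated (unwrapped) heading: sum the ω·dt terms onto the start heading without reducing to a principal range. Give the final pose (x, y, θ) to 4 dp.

(-3.6458, -5.6332, 2.1604)

step 1: θ'=2.7854 (R=-1.0000) → pose (-1.6416, -6.6443, 2.7854)
step 2: θ'=3.4104 (R=-1.0000) → pose (-1.0273, -6.6712, 3.4104)
step 3: θ'=3.1604 (R=-2.0000) → pose (-1.5209, -6.7427, 3.1604)
step 4: θ'=2.1604 (R=-2.5000) → pose (-3.6458, -5.6332, 2.1604)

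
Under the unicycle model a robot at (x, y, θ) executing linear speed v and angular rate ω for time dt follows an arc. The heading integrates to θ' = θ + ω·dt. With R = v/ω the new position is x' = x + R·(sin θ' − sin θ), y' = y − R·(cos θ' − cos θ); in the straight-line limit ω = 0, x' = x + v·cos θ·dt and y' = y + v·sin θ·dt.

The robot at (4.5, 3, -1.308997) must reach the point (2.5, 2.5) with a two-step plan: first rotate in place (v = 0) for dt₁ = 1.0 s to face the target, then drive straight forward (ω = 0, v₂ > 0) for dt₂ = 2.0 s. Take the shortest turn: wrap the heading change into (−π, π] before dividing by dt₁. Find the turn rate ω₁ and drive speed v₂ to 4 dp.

heading to target = atan2(2.5−3, 2.5−4.5) = -2.8966
Δθ = wrap(-2.8966 − -1.3090) = -1.5876; ω₁ = Δθ/dt₁ = -1.5876
distance = √((2.5−4.5)² + (2.5−3)²) = 2.0616; v₂ = distance/dt₂ = 1.0308

ω₁ = -1.5876, v₂ = 1.0308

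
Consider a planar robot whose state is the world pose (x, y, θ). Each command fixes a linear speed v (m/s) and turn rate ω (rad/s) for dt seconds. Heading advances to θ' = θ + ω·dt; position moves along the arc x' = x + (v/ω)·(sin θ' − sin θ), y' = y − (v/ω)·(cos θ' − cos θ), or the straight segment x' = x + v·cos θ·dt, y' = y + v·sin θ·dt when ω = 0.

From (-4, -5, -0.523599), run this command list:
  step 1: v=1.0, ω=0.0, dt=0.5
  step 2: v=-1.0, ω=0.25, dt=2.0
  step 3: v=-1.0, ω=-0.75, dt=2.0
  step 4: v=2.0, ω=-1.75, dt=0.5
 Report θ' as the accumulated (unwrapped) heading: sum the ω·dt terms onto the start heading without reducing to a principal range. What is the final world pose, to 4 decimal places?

step 1: θ'=-0.5236 (straight) → pose (-3.5670, -5.2500, -0.5236)
step 2: θ'=-0.0236 (R=-4.0000) → pose (-5.4726, -4.7152, -0.0236)
step 3: θ'=-1.5236 (R=1.3333) → pose (-6.7730, -3.4452, -1.5236)
step 4: θ'=-2.3986 (R=-1.1429) → pose (-7.1414, -4.3407, -2.3986)

(-7.1414, -4.3407, -2.3986)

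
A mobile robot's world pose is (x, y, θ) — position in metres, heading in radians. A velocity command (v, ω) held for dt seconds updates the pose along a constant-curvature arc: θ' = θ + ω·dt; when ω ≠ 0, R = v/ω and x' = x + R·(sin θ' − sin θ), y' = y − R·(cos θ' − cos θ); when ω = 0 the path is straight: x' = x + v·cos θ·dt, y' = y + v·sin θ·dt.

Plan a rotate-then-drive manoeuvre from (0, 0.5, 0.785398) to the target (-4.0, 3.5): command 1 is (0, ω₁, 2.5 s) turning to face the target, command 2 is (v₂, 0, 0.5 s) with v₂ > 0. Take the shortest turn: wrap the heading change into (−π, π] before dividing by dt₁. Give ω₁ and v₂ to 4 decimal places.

ω₁ = 0.6851, v₂ = 10.0000

heading to target = atan2(3.5−0.5, -4−0) = 2.4981
Δθ = wrap(2.4981 − 0.7854) = 1.7127; ω₁ = Δθ/dt₁ = 0.6851
distance = √((-4−0)² + (3.5−0.5)²) = 5.0000; v₂ = distance/dt₂ = 10.0000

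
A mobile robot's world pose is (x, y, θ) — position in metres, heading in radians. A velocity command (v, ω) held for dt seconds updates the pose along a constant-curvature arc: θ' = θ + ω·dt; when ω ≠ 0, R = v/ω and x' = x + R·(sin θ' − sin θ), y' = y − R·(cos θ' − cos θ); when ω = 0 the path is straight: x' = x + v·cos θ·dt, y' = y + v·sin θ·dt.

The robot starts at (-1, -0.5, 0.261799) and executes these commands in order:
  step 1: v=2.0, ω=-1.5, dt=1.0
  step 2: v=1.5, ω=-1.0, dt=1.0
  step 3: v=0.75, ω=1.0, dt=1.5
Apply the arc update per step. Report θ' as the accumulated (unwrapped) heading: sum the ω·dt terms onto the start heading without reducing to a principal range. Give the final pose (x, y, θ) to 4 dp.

(0.4501, -3.7897, -0.7382)

step 1: θ'=-1.2382 (R=-1.3333) → pose (0.6054, -1.3526, -1.2382)
step 2: θ'=-2.2382 (R=-1.5000) → pose (0.3657, -2.7707, -2.2382)
step 3: θ'=-0.7382 (R=0.7500) → pose (0.4501, -3.7897, -0.7382)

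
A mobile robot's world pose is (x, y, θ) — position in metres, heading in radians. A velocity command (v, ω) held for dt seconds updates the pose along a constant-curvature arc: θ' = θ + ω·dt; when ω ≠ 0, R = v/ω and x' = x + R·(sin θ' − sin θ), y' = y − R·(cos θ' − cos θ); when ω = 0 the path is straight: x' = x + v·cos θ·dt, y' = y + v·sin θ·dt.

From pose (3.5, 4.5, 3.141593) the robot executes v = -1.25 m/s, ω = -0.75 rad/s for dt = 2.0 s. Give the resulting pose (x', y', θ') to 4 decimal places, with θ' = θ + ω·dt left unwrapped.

θ' = 3.1416 + -0.75·2.0 = 1.6416
R = v/ω = -1.25/-0.75 = 1.6667
x' = 3.5 + 1.6667·(sin 1.6416 − sin 3.1416) = 5.1625
y' = 4.5 − 1.6667·(cos 1.6416 − cos 3.1416) = 2.9512

(5.1625, 2.9512, 1.6416)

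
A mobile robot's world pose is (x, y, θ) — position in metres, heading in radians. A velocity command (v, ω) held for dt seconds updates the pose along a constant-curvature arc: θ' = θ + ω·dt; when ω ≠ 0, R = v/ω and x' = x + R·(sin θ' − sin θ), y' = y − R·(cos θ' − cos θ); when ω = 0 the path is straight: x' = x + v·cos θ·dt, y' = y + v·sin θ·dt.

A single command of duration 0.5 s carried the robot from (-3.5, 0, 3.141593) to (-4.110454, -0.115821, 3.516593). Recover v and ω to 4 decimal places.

v = 1.2500, ω = 0.7500

Δθ = 3.516593 − 3.141593 = 0.375000
ω = Δθ/dt = 0.375000/0.5 = 0.7500
R = Δx/(sin θ' − sin θ) = 1.6667
v = R·ω = 1.6667·0.7500 = 1.2500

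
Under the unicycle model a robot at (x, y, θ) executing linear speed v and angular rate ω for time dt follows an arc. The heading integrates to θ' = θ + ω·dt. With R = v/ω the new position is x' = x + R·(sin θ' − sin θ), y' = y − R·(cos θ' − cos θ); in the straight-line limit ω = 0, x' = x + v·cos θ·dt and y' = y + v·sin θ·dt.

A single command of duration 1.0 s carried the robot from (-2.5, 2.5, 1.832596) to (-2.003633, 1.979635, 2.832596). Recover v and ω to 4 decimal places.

v = -0.7500, ω = 1.0000

Δθ = 2.832596 − 1.832596 = 1.000000
ω = Δθ/dt = 1.000000/1.0 = 1.0000
R = −Δy/(cos θ' − cos θ) = -0.7500
v = R·ω = -0.7500·1.0000 = -0.7500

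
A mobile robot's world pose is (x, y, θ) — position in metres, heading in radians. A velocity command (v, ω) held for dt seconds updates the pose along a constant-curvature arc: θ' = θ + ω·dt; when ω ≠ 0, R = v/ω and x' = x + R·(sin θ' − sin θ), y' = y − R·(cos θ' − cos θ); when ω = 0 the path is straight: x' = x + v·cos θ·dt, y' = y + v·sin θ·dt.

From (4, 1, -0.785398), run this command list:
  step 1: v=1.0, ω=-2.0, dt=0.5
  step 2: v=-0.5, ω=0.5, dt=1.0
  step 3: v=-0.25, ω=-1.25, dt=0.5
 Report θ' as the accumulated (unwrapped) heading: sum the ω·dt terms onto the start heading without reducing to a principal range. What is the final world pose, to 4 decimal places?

step 1: θ'=-1.7854 (R=-0.5000) → pose (4.1350, 0.5400, -1.7854)
step 2: θ'=-1.2854 (R=-1.0000) → pose (4.1175, 1.0345, -1.2854)
step 3: θ'=-1.9104 (R=0.2000) → pose (4.1208, 1.1574, -1.9104)

(4.1208, 1.1574, -1.9104)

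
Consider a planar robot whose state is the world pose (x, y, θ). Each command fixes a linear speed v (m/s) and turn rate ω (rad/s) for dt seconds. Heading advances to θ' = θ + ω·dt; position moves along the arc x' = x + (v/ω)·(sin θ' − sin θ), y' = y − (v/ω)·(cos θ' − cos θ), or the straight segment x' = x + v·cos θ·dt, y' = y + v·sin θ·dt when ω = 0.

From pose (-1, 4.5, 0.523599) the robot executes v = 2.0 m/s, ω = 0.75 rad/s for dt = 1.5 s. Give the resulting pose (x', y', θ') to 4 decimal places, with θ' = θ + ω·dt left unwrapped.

(0.3253, 7.0167, 1.6486)

θ' = 0.5236 + 0.75·1.5 = 1.6486
R = v/ω = 2.0/0.75 = 2.6667
x' = -1 + 2.6667·(sin 1.6486 − sin 0.5236) = 0.3253
y' = 4.5 − 2.6667·(cos 1.6486 − cos 0.5236) = 7.0167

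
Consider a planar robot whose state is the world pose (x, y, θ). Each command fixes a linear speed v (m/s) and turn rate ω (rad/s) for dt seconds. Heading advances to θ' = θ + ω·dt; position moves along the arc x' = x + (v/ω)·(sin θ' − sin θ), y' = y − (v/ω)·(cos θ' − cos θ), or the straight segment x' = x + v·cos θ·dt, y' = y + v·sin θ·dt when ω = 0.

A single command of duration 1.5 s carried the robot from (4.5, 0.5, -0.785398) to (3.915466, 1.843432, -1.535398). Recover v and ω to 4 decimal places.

Δθ = -1.535398 − -0.785398 = -0.750000
ω = Δθ/dt = -0.750000/1.5 = -0.5000
R = −Δy/(cos θ' − cos θ) = 2.0000
v = R·ω = 2.0000·-0.5000 = -1.0000

v = -1.0000, ω = -0.5000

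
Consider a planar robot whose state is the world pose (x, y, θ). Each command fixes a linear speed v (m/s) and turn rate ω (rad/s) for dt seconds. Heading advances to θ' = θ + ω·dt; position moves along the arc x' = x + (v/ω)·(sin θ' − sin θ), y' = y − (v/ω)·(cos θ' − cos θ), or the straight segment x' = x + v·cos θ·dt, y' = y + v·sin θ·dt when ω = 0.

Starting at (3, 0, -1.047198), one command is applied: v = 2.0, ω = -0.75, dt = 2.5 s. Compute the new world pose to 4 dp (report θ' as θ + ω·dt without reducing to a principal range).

(1.2710, -3.9361, -2.9222)

θ' = -1.0472 + -0.75·2.5 = -2.9222
R = v/ω = 2.0/-0.75 = -2.6667
x' = 3 + -2.6667·(sin -2.9222 − sin -1.0472) = 1.2710
y' = 0 − -2.6667·(cos -2.9222 − cos -1.0472) = -3.9361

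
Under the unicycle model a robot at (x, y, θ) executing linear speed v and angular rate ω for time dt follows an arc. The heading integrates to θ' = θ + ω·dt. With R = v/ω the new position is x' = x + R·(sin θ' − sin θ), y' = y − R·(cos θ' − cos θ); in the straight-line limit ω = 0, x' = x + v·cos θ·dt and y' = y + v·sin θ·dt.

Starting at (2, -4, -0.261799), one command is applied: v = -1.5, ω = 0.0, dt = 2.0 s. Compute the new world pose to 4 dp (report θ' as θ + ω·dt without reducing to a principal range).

(-0.8978, -3.2235, -0.2618)

θ' = -0.2618 + 0.0·2.0 = -0.2618
ω = 0 → straight: x' = 2 + -1.5·cos(-0.2618)·2.0 = -0.8978
y' = -4 + -1.5·sin(-0.2618)·2.0 = -3.2235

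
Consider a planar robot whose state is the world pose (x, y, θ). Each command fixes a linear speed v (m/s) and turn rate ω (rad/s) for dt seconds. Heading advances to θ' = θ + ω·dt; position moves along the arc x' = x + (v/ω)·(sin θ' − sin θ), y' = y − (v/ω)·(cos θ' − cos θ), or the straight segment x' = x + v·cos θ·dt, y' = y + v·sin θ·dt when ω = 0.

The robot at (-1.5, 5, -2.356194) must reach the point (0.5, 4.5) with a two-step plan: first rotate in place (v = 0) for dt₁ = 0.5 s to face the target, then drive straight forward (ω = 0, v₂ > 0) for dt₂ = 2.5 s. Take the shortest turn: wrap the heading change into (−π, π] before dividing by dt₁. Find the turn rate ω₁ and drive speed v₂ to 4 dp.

heading to target = atan2(4.5−5, 0.5−-1.5) = -0.2450
Δθ = wrap(-0.2450 − -2.3562) = 2.1112; ω₁ = Δθ/dt₁ = 4.2224
distance = √((0.5−-1.5)² + (4.5−5)²) = 2.0616; v₂ = distance/dt₂ = 0.8246

ω₁ = 4.2224, v₂ = 0.8246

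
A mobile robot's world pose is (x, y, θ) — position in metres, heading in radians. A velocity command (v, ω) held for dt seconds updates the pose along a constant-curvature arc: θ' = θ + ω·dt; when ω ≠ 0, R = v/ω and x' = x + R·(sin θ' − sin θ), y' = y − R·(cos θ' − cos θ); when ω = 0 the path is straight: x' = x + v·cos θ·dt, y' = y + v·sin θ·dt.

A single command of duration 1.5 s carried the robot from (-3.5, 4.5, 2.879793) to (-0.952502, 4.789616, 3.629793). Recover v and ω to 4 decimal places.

Δθ = 3.629793 − 2.879793 = 0.750000
ω = Δθ/dt = 0.750000/1.5 = 0.5000
R = Δx/(sin θ' − sin θ) = -3.5000
v = R·ω = -3.5000·0.5000 = -1.7500

v = -1.7500, ω = 0.5000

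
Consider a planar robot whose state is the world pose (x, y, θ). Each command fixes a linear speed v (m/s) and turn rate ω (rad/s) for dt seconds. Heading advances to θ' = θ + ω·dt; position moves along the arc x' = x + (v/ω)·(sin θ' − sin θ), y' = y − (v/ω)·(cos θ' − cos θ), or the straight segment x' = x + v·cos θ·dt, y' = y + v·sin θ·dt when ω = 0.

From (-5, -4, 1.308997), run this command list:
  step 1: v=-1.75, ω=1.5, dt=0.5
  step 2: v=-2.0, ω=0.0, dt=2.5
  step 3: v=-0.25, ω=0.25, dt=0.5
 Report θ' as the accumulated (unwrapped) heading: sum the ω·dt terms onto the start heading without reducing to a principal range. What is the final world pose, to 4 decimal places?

step 1: θ'=2.0590 (R=-1.1667) → pose (-4.9035, -4.8492, 2.0590)
step 2: θ'=2.0590 (straight) → pose (-2.5583, -9.2651, 2.0590)
step 3: θ'=2.1840 (R=-1.0000) → pose (-2.4929, -9.3715, 2.1840)

(-2.4929, -9.3715, 2.1840)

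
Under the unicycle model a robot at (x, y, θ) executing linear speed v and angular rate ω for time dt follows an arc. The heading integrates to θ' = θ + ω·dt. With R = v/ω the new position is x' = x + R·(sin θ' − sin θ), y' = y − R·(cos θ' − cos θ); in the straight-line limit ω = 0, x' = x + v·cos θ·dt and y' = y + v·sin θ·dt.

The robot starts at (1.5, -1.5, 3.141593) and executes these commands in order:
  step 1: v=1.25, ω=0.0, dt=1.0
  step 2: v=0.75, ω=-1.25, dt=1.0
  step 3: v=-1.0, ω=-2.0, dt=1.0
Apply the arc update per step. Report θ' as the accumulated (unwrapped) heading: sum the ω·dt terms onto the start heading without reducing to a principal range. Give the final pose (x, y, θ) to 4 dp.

step 1: θ'=3.1416 (straight) → pose (0.2500, -1.5000, 3.1416)
step 2: θ'=1.8916 (R=-0.6000) → pose (-0.3194, -1.0892, 1.8916)
step 3: θ'=-0.1084 (R=0.5000) → pose (-0.8480, -1.7439, -0.1084)

(-0.8480, -1.7439, -0.1084)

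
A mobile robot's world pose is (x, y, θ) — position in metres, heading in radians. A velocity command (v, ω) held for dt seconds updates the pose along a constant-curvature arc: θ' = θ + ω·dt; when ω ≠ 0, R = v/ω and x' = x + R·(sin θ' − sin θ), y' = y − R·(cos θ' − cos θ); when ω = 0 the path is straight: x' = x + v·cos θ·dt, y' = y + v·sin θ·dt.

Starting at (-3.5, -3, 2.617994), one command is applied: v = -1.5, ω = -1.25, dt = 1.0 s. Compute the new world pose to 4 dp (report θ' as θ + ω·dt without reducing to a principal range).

θ' = 2.6180 + -1.25·1.0 = 1.3680
R = v/ω = -1.5/-1.25 = 1.2000
x' = -3.5 + 1.2000·(sin 1.3680 − sin 2.6180) = -2.9246
y' = -3 − 1.2000·(cos 1.3680 − cos 2.6180) = -4.2809

(-2.9246, -4.2809, 1.3680)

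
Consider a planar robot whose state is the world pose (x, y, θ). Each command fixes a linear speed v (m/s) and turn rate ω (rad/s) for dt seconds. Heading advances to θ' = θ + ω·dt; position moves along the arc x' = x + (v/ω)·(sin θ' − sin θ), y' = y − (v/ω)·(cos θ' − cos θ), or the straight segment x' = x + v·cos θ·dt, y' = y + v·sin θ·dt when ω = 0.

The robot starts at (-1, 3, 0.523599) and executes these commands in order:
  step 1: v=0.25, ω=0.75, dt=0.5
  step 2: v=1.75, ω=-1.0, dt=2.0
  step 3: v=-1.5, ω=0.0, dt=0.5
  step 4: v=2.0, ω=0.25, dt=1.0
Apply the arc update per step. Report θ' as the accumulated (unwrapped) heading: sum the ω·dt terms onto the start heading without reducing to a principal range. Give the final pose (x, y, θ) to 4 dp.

step 1: θ'=0.8986 (R=0.3333) → pose (-0.9058, 3.0811, 0.8986)
step 2: θ'=-1.1014 (R=-1.7500) → pose (2.0242, 2.7830, -1.1014)
step 3: θ'=-1.1014 (straight) → pose (1.6849, 3.4519, -1.1014)
step 4: θ'=-0.8514 (R=8.0000) → pose (2.8020, 1.7992, -0.8514)

(2.8020, 1.7992, -0.8514)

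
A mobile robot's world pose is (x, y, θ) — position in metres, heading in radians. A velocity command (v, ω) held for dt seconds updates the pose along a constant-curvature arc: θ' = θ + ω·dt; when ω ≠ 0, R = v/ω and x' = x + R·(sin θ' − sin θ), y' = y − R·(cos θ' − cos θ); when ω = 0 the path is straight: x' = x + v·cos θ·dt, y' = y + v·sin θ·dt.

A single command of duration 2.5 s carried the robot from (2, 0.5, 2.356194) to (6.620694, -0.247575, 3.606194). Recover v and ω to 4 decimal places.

Δθ = 3.606194 − 2.356194 = 1.250000
ω = Δθ/dt = 1.250000/2.5 = 0.5000
R = Δx/(sin θ' − sin θ) = -4.0000
v = R·ω = -4.0000·0.5000 = -2.0000

v = -2.0000, ω = 0.5000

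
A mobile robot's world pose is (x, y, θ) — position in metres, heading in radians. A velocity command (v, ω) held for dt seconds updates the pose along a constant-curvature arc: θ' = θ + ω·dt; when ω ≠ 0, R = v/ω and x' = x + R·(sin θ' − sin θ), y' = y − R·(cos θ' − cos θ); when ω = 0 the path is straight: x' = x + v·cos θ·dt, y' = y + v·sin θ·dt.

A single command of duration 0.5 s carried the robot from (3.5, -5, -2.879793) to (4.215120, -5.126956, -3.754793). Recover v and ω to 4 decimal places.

Δθ = -3.754793 − -2.879793 = -0.875000
ω = Δθ/dt = -0.875000/0.5 = -1.7500
R = Δx/(sin θ' − sin θ) = 0.8571
v = R·ω = 0.8571·-1.7500 = -1.5000

v = -1.5000, ω = -1.7500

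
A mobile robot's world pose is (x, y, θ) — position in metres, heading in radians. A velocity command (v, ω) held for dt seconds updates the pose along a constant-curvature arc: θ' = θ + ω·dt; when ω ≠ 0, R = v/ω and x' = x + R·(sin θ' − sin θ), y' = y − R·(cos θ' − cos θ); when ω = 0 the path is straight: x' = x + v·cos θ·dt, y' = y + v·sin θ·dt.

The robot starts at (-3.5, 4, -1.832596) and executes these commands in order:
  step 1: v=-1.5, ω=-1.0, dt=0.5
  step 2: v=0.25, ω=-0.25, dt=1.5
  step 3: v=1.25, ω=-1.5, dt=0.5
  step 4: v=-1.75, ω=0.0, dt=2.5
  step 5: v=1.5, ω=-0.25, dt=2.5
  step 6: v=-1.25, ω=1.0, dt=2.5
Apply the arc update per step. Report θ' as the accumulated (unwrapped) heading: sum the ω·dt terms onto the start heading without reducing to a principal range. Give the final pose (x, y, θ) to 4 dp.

step 1: θ'=-2.3326 (R=1.5000) → pose (-3.1365, 4.6471, -2.3326)
step 2: θ'=-2.7076 (R=-1.0000) → pose (-3.4396, 4.4300, -2.7076)
step 3: θ'=-3.4576 (R=-0.8333) → pose (-4.0490, 4.3940, -3.4576)
step 4: θ'=-3.4576 (straight) → pose (0.1094, 3.0344, -3.4576)
step 5: θ'=-4.0826 (R=-6.0000) → pose (-2.8749, 5.2035, -4.0826)
step 6: θ'=-1.5826 (R=-1.2500) → pose (-0.6148, 5.9249, -1.5826)

(-0.6148, 5.9249, -1.5826)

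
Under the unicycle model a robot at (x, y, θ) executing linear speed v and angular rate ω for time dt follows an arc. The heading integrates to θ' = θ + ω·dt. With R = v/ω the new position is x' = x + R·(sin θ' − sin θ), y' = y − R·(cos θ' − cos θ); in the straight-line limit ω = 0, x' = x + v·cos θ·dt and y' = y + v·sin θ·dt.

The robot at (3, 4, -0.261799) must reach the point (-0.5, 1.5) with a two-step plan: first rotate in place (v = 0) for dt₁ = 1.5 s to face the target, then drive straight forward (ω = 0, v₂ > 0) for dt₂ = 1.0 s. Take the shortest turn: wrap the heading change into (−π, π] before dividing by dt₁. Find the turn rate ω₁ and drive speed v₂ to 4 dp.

ω₁ = -1.5064, v₂ = 4.3012

heading to target = atan2(1.5−4, -0.5−3) = -2.5213
Δθ = wrap(-2.5213 − -0.2618) = -2.2595; ω₁ = Δθ/dt₁ = -1.5064
distance = √((-0.5−3)² + (1.5−4)²) = 4.3012; v₂ = distance/dt₂ = 4.3012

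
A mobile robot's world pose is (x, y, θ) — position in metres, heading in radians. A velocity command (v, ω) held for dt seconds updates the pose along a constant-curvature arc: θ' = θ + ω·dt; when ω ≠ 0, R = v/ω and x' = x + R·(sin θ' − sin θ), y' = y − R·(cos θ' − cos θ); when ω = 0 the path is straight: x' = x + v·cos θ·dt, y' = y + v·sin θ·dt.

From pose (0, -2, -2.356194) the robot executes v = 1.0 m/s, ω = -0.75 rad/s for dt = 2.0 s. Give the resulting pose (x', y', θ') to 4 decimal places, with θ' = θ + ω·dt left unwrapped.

θ' = -2.3562 + -0.75·2.0 = -3.8562
R = v/ω = 1.0/-0.75 = -1.3333
x' = 0 + -1.3333·(sin -3.8562 − sin -2.3562) = -1.8166
y' = -2 − -1.3333·(cos -3.8562 − cos -2.3562) = -2.0643

(-1.8166, -2.0643, -3.8562)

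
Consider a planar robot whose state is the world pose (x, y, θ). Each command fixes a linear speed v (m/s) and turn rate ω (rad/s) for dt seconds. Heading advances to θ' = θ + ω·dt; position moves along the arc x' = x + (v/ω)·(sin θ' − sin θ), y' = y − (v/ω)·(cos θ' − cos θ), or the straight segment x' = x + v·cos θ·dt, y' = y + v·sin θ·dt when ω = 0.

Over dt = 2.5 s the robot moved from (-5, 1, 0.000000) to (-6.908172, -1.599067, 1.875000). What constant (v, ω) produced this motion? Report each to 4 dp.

Δθ = 1.875000 − 0.000000 = 1.875000
ω = Δθ/dt = 1.875000/2.5 = 0.7500
R = −Δy/(cos θ' − cos θ) = -2.0000
v = R·ω = -2.0000·0.7500 = -1.5000

v = -1.5000, ω = 0.7500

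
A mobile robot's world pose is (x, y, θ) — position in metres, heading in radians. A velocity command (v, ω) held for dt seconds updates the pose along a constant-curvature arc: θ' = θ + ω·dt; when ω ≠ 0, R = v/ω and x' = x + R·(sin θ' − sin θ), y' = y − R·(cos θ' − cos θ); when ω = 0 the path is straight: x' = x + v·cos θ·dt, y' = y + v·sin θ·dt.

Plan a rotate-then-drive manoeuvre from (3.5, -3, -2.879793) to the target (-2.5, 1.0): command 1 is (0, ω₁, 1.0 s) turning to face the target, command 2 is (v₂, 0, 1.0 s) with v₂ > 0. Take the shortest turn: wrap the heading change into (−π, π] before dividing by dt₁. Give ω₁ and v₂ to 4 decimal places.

heading to target = atan2(1−-3, -2.5−3.5) = 2.5536
Δθ = wrap(2.5536 − -2.8798) = -0.8498; ω₁ = Δθ/dt₁ = -0.8498
distance = √((-2.5−3.5)² + (1−-3)²) = 7.2111; v₂ = distance/dt₂ = 7.2111

ω₁ = -0.8498, v₂ = 7.2111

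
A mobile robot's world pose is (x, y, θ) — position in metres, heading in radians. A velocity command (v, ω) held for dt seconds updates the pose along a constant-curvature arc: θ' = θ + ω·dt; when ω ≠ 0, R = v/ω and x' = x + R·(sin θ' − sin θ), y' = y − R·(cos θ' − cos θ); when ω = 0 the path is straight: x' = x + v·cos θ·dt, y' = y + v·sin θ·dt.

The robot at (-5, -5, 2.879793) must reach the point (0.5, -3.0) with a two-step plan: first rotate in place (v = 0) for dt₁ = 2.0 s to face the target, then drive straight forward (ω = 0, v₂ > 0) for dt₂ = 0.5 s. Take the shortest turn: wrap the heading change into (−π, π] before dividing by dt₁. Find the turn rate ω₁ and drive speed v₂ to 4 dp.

ω₁ = -1.2655, v₂ = 11.7047

heading to target = atan2(-3−-5, 0.5−-5) = 0.3488
Δθ = wrap(0.3488 − 2.8798) = -2.5310; ω₁ = Δθ/dt₁ = -1.2655
distance = √((0.5−-5)² + (-3−-5)²) = 5.8523; v₂ = distance/dt₂ = 11.7047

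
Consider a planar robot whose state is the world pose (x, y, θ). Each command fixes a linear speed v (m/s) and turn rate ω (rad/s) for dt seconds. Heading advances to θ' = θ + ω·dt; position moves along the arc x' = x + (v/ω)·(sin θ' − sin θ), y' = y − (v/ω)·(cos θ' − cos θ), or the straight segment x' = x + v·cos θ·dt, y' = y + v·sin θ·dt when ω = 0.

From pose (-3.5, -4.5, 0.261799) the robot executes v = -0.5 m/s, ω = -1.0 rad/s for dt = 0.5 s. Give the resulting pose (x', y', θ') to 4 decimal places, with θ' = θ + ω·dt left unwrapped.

θ' = 0.2618 + -1.0·0.5 = -0.2382
R = v/ω = -0.5/-1.0 = 0.5000
x' = -3.5 + 0.5000·(sin -0.2382 − sin 0.2618) = -3.7474
y' = -4.5 − 0.5000·(cos -0.2382 − cos 0.2618) = -4.5029

(-3.7474, -4.5029, -0.2382)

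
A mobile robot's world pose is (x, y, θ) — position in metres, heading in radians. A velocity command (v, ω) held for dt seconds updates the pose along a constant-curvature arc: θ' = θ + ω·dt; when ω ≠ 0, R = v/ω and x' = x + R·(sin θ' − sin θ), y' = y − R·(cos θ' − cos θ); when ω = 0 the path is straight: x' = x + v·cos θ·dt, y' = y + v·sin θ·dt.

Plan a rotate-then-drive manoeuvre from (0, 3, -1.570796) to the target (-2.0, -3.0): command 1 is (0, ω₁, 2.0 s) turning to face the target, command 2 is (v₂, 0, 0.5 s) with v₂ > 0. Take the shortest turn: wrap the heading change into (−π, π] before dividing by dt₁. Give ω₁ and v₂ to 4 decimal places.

heading to target = atan2(-3−3, -2−0) = -1.8925
Δθ = wrap(-1.8925 − -1.5708) = -0.3218; ω₁ = Δθ/dt₁ = -0.1609
distance = √((-2−0)² + (-3−3)²) = 6.3246; v₂ = distance/dt₂ = 12.6491

ω₁ = -0.1609, v₂ = 12.6491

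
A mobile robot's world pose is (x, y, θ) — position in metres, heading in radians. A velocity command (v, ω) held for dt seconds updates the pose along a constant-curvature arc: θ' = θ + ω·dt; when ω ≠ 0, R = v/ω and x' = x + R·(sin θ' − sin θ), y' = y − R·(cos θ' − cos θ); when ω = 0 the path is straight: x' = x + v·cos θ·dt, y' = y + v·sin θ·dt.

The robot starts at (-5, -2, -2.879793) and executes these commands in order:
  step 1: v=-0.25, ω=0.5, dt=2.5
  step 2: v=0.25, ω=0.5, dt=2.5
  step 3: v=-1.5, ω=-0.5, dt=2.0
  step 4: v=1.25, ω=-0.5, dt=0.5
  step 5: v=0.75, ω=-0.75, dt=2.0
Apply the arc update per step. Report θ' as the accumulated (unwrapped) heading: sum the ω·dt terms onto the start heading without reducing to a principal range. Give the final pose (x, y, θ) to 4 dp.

(-7.0951, -1.3867, -3.1298)

step 1: θ'=-1.6298 (R=-0.5000) → pose (-4.6303, -1.5465, -1.6298)
step 2: θ'=-0.3798 (R=0.5000) → pose (-4.3165, -2.0404, -0.3798)
step 3: θ'=-1.3798 (R=3.0000) → pose (-6.1498, 0.1763, -1.3798)
step 4: θ'=-1.6298 (R=-2.5000) → pose (-6.1087, -0.4457, -1.6298)
step 5: θ'=-3.1298 (R=-1.0000) → pose (-7.0951, -1.3867, -3.1298)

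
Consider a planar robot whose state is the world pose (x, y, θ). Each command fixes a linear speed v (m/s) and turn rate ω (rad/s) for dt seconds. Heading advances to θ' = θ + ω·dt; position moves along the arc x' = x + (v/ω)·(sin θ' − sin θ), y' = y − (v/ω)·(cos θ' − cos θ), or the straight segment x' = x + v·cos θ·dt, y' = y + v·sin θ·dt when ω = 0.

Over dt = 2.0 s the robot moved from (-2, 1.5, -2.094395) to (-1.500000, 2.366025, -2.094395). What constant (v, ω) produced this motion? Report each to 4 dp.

Δθ = -2.094395 − -2.094395 = 0.000000
ω = Δθ/dt = 0.000000/2.0 = 0.0000
ω = 0 → v = (Δx·cos θ + Δy·sin θ)/dt = -0.5000

v = -0.5000, ω = 0.0000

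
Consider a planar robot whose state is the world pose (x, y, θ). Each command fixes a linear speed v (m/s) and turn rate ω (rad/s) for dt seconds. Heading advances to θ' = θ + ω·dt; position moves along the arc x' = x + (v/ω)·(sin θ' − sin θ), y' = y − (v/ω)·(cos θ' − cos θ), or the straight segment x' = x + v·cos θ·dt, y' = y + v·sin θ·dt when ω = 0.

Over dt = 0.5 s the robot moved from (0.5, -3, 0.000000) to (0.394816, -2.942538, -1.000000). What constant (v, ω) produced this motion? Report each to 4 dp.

Δθ = -1.000000 − 0.000000 = -1.000000
ω = Δθ/dt = -1.000000/0.5 = -2.0000
R = Δx/(sin θ' − sin θ) = 0.1250
v = R·ω = 0.1250·-2.0000 = -0.2500

v = -0.2500, ω = -2.0000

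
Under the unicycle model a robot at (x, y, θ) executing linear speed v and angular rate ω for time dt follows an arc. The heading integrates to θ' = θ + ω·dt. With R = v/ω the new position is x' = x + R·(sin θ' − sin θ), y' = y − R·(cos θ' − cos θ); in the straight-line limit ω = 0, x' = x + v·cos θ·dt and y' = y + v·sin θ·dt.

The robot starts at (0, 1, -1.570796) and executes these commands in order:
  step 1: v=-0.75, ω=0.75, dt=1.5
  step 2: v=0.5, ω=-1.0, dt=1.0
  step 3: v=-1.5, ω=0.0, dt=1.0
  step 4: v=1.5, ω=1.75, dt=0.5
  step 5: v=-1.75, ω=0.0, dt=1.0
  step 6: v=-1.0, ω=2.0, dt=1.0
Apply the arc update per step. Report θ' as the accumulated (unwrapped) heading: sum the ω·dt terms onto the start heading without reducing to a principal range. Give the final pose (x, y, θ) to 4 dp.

(-2.3257, 2.9827, 1.4292)

step 1: θ'=-0.4458 (R=-1.0000) → pose (-0.5688, 1.9023, -0.4458)
step 2: θ'=-1.4458 (R=-0.5000) → pose (-0.2883, 1.5135, -1.4458)
step 3: θ'=-1.4458 (straight) → pose (-0.4753, 3.0018, -1.4458)
step 4: θ'=-0.5708 (R=0.8571) → pose (-0.0880, 2.3874, -0.5708)
step 5: θ'=-0.5708 (straight) → pose (-1.5606, 3.3329, -0.5708)
step 6: θ'=1.4292 (R=-0.5000) → pose (-2.3257, 2.9827, 1.4292)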